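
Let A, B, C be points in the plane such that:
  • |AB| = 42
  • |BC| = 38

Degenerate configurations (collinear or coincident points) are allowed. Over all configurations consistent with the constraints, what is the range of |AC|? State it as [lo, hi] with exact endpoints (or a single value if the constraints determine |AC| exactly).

|AC| ∈ [4, 80]  (≈ [4.0000, 80.0000])

|AB| ∈ {42}
|BC| ∈ {38}
|AC| ∈ [4, 80]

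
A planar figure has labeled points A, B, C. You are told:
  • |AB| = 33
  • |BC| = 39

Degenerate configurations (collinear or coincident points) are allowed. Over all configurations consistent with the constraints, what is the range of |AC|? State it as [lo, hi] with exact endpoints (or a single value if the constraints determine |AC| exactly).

|AB| ∈ {33}
|BC| ∈ {39}
|AC| ∈ [6, 72]

|AC| ∈ [6, 72]  (≈ [6.0000, 72.0000])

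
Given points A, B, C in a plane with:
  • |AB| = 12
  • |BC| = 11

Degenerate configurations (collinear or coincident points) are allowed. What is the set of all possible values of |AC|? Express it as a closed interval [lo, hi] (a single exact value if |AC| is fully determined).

|AB| ∈ {12}
|BC| ∈ {11}
|AC| ∈ [1, 23]

|AC| ∈ [1, 23]  (≈ [1.0000, 23.0000])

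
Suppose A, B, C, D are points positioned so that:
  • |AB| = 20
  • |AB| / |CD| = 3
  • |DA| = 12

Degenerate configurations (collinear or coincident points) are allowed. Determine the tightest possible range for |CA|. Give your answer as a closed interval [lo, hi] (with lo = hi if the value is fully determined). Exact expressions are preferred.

|CA| ∈ [16/3, 56/3]  (≈ [5.3333, 18.6667])

|AB| ∈ {20}
|AD| ∈ {12}
|CD| ∈ {20/3}
|BD| ∈ [8, 32]
|AC| ∈ [16/3, 56/3]
|BC| ∈ [4/3, 116/3]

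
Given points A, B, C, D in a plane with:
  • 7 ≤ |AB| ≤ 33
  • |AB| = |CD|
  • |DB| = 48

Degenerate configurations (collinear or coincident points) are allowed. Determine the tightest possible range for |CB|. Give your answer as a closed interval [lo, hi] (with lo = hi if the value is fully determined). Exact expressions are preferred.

|CB| ∈ [15, 81]  (≈ [15.0000, 81.0000])

|AB| ∈ [7, 33]
|BD| ∈ {48}
|CD| ∈ [7, 33]
|AD| ∈ [15, 81]
|BC| ∈ [15, 81]
|AC| ∈ [0, 114]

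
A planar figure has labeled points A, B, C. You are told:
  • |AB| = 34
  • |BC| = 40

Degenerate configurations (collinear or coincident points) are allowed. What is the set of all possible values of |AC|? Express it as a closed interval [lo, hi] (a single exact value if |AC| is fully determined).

|AB| ∈ {34}
|BC| ∈ {40}
|AC| ∈ [6, 74]

|AC| ∈ [6, 74]  (≈ [6.0000, 74.0000])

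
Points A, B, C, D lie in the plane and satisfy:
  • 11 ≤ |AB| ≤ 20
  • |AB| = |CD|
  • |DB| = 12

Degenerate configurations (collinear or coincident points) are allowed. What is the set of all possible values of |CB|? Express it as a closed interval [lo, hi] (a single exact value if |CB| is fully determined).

|AB| ∈ [11, 20]
|BD| ∈ {12}
|CD| ∈ [11, 20]
|AD| ∈ [0, 32]
|BC| ∈ [0, 32]
|AC| ∈ [0, 52]

|CB| ∈ [0, 32]  (≈ [0.0000, 32.0000])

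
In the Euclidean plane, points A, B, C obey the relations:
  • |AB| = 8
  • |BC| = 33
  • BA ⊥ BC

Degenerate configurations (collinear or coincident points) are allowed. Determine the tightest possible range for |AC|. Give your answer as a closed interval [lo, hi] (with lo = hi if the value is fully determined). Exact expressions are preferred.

|AB| ∈ {8}
|BC| ∈ {33}
|AC| ∈ {√(1153)}

|AC| = √(1153)  (≈ 33.9559)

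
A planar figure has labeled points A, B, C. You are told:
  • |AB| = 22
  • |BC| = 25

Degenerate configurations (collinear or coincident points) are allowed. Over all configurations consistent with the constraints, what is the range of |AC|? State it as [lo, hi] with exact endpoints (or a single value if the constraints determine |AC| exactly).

|AB| ∈ {22}
|BC| ∈ {25}
|AC| ∈ [3, 47]

|AC| ∈ [3, 47]  (≈ [3.0000, 47.0000])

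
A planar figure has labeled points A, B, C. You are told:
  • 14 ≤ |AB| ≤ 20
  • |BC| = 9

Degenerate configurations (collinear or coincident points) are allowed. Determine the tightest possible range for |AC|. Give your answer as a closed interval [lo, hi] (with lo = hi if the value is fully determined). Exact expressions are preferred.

|AB| ∈ [14, 20]
|BC| ∈ {9}
|AC| ∈ [5, 29]

|AC| ∈ [5, 29]  (≈ [5.0000, 29.0000])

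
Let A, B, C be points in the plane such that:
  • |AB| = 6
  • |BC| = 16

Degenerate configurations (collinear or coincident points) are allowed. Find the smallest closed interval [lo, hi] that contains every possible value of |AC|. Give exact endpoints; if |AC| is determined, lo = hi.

|AC| ∈ [10, 22]  (≈ [10.0000, 22.0000])

|AB| ∈ {6}
|BC| ∈ {16}
|AC| ∈ [10, 22]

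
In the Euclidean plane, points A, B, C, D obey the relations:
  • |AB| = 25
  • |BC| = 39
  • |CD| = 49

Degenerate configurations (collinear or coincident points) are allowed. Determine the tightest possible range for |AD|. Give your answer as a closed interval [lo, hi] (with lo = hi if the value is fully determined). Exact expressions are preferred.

|AD| ∈ [0, 113]  (≈ [0.0000, 113.0000])

|AB| ∈ {25}
|BC| ∈ {39}
|CD| ∈ {49}
|AC| ∈ [14, 64]
|BD| ∈ [10, 88]
|AD| ∈ [0, 113]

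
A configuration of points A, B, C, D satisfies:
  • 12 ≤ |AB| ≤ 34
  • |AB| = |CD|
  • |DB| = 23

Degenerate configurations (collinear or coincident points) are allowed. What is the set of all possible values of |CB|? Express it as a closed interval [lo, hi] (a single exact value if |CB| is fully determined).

|AB| ∈ [12, 34]
|BD| ∈ {23}
|CD| ∈ [12, 34]
|AD| ∈ [0, 57]
|BC| ∈ [0, 57]
|AC| ∈ [0, 91]

|CB| ∈ [0, 57]  (≈ [0.0000, 57.0000])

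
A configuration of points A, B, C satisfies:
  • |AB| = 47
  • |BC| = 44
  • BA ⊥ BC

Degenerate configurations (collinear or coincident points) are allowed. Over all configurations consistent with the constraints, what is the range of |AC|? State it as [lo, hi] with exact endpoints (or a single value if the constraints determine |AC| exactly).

|AB| ∈ {47}
|BC| ∈ {44}
|AC| ∈ {√(4145)}

|AC| = √(4145)  (≈ 64.3817)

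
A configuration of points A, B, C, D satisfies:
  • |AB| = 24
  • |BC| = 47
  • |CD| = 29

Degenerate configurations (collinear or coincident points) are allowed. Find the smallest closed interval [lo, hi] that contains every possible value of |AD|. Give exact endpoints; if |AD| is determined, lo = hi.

|AD| ∈ [0, 100]  (≈ [0.0000, 100.0000])

|AB| ∈ {24}
|BC| ∈ {47}
|CD| ∈ {29}
|AC| ∈ [23, 71]
|BD| ∈ [18, 76]
|AD| ∈ [0, 100]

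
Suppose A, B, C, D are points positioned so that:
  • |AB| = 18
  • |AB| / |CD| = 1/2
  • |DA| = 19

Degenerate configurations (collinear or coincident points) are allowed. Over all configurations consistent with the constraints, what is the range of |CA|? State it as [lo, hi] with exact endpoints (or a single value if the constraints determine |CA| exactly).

|AB| ∈ {18}
|AD| ∈ {19}
|CD| ∈ {36}
|BD| ∈ [1, 37]
|AC| ∈ [17, 55]
|BC| ∈ [0, 73]

|CA| ∈ [17, 55]  (≈ [17.0000, 55.0000])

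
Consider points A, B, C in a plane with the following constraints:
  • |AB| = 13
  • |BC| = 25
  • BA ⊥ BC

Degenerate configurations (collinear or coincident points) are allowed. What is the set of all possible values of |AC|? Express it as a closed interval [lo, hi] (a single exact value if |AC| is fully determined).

|AB| ∈ {13}
|BC| ∈ {25}
|AC| ∈ {√(794)}

|AC| = √(794)  (≈ 28.1780)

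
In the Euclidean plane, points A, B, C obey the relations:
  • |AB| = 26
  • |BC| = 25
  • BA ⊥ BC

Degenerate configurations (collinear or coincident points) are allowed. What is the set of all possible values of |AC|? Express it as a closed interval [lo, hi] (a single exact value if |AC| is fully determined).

|AB| ∈ {26}
|BC| ∈ {25}
|AC| ∈ {√(1301)}

|AC| = √(1301)  (≈ 36.0694)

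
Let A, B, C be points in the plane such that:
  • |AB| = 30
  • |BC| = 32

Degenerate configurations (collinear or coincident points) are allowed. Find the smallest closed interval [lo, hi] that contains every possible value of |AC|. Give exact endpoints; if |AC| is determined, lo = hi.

|AB| ∈ {30}
|BC| ∈ {32}
|AC| ∈ [2, 62]

|AC| ∈ [2, 62]  (≈ [2.0000, 62.0000])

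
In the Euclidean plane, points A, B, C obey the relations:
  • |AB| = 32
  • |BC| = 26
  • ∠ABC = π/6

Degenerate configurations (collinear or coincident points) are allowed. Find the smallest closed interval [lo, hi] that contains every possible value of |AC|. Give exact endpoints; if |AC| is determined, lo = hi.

|AB| ∈ {32}
|BC| ∈ {26}
|AC| ∈ {2·√(425 - 208·√(3))}

|AC| = 2·√(425 - 208·√(3))  (≈ 16.0914)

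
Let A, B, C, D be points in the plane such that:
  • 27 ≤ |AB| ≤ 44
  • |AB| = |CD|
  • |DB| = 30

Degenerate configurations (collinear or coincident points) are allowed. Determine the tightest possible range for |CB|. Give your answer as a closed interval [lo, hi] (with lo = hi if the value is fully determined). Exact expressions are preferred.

|CB| ∈ [0, 74]  (≈ [0.0000, 74.0000])

|AB| ∈ [27, 44]
|BD| ∈ {30}
|CD| ∈ [27, 44]
|AD| ∈ [0, 74]
|BC| ∈ [0, 74]
|AC| ∈ [0, 118]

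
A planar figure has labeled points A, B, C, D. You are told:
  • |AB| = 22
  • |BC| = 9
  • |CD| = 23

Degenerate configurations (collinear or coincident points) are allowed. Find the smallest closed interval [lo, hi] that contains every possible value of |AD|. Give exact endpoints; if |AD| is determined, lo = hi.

|AD| ∈ [0, 54]  (≈ [0.0000, 54.0000])

|AB| ∈ {22}
|BC| ∈ {9}
|CD| ∈ {23}
|AC| ∈ [13, 31]
|BD| ∈ [14, 32]
|AD| ∈ [0, 54]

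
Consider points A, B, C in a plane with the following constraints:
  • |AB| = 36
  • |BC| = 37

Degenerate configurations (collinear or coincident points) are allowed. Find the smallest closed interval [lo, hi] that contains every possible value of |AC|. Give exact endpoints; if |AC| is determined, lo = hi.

|AC| ∈ [1, 73]  (≈ [1.0000, 73.0000])

|AB| ∈ {36}
|BC| ∈ {37}
|AC| ∈ [1, 73]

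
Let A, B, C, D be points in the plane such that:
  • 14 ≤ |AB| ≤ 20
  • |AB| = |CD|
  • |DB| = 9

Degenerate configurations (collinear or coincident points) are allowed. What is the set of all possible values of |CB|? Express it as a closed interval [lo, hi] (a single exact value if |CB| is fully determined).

|CB| ∈ [5, 29]  (≈ [5.0000, 29.0000])

|AB| ∈ [14, 20]
|BD| ∈ {9}
|CD| ∈ [14, 20]
|AD| ∈ [5, 29]
|BC| ∈ [5, 29]
|AC| ∈ [0, 49]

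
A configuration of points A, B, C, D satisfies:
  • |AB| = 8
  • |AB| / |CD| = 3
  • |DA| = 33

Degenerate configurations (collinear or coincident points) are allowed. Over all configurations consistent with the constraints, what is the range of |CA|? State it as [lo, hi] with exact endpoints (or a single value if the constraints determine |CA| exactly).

|AB| ∈ {8}
|AD| ∈ {33}
|CD| ∈ {8/3}
|BD| ∈ [25, 41]
|AC| ∈ [91/3, 107/3]
|BC| ∈ [67/3, 131/3]

|CA| ∈ [91/3, 107/3]  (≈ [30.3333, 35.6667])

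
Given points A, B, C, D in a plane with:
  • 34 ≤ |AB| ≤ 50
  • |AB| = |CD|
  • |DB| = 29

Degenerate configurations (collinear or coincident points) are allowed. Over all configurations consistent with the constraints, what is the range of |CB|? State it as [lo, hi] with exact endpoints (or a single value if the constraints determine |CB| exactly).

|CB| ∈ [5, 79]  (≈ [5.0000, 79.0000])

|AB| ∈ [34, 50]
|BD| ∈ {29}
|CD| ∈ [34, 50]
|AD| ∈ [5, 79]
|BC| ∈ [5, 79]
|AC| ∈ [0, 129]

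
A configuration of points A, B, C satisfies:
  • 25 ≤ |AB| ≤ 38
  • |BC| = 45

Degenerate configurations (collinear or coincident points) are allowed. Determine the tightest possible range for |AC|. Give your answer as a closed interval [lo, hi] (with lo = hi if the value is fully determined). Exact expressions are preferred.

|AC| ∈ [7, 83]  (≈ [7.0000, 83.0000])

|AB| ∈ [25, 38]
|BC| ∈ {45}
|AC| ∈ [7, 83]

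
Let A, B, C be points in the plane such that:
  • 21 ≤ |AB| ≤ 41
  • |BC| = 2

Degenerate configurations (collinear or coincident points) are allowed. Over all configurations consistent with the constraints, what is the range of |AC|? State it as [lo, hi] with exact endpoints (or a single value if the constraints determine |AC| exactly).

|AC| ∈ [19, 43]  (≈ [19.0000, 43.0000])

|AB| ∈ [21, 41]
|BC| ∈ {2}
|AC| ∈ [19, 43]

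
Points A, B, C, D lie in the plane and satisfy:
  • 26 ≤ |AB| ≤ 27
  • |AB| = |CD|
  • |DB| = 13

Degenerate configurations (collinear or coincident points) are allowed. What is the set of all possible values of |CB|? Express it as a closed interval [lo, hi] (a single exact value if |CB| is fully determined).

|CB| ∈ [13, 40]  (≈ [13.0000, 40.0000])

|AB| ∈ [26, 27]
|BD| ∈ {13}
|CD| ∈ [26, 27]
|AD| ∈ [13, 40]
|BC| ∈ [13, 40]
|AC| ∈ [0, 67]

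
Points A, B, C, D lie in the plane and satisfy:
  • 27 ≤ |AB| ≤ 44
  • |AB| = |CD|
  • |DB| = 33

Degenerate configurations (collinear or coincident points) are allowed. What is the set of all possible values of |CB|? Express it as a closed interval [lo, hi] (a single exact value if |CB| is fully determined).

|AB| ∈ [27, 44]
|BD| ∈ {33}
|CD| ∈ [27, 44]
|AD| ∈ [0, 77]
|BC| ∈ [0, 77]
|AC| ∈ [0, 121]

|CB| ∈ [0, 77]  (≈ [0.0000, 77.0000])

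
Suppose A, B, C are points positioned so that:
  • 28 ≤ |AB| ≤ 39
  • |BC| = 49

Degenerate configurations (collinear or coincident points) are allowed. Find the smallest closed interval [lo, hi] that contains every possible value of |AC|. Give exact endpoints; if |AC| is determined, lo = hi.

|AB| ∈ [28, 39]
|BC| ∈ {49}
|AC| ∈ [10, 88]

|AC| ∈ [10, 88]  (≈ [10.0000, 88.0000])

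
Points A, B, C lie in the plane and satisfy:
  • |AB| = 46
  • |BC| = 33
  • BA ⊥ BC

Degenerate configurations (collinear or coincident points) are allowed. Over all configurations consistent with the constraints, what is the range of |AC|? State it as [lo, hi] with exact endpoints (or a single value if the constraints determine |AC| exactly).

|AB| ∈ {46}
|BC| ∈ {33}
|AC| ∈ {√(3205)}

|AC| = √(3205)  (≈ 56.6127)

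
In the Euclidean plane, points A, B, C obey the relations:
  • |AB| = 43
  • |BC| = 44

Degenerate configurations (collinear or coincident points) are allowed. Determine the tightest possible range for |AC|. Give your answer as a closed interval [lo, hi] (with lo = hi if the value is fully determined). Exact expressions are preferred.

|AC| ∈ [1, 87]  (≈ [1.0000, 87.0000])

|AB| ∈ {43}
|BC| ∈ {44}
|AC| ∈ [1, 87]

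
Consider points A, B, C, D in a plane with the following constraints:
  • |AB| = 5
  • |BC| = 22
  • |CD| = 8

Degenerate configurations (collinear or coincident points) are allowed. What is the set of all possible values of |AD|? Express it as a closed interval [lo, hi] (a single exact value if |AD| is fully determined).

|AD| ∈ [9, 35]  (≈ [9.0000, 35.0000])

|AB| ∈ {5}
|BC| ∈ {22}
|CD| ∈ {8}
|AC| ∈ [17, 27]
|BD| ∈ [14, 30]
|AD| ∈ [9, 35]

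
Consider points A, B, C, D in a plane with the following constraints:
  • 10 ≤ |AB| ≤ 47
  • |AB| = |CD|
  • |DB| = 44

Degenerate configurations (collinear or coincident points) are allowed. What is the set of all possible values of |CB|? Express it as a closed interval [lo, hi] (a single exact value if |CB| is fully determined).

|CB| ∈ [0, 91]  (≈ [0.0000, 91.0000])

|AB| ∈ [10, 47]
|BD| ∈ {44}
|CD| ∈ [10, 47]
|AD| ∈ [0, 91]
|BC| ∈ [0, 91]
|AC| ∈ [0, 138]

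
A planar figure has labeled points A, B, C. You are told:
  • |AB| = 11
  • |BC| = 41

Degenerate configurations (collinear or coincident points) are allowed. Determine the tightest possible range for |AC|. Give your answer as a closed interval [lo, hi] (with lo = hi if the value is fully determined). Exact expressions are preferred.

|AB| ∈ {11}
|BC| ∈ {41}
|AC| ∈ [30, 52]

|AC| ∈ [30, 52]  (≈ [30.0000, 52.0000])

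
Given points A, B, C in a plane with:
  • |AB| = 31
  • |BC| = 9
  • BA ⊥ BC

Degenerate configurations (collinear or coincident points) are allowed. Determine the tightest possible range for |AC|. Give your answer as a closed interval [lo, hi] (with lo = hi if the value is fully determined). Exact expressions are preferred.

|AB| ∈ {31}
|BC| ∈ {9}
|AC| ∈ {√(1042)}

|AC| = √(1042)  (≈ 32.2800)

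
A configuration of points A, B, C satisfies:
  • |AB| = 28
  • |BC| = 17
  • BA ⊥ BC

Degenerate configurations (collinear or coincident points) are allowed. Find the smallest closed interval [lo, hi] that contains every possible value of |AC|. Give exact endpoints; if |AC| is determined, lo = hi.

|AB| ∈ {28}
|BC| ∈ {17}
|AC| ∈ {√(1073)}

|AC| = √(1073)  (≈ 32.7567)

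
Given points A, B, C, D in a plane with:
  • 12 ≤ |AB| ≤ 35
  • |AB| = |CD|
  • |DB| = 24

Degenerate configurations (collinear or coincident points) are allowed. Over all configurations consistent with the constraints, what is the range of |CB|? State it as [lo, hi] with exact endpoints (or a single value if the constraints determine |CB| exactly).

|AB| ∈ [12, 35]
|BD| ∈ {24}
|CD| ∈ [12, 35]
|AD| ∈ [0, 59]
|BC| ∈ [0, 59]
|AC| ∈ [0, 94]

|CB| ∈ [0, 59]  (≈ [0.0000, 59.0000])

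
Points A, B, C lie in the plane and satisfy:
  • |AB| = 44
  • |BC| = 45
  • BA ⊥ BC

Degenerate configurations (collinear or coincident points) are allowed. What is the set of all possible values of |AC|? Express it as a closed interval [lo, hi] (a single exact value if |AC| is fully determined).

|AB| ∈ {44}
|BC| ∈ {45}
|AC| ∈ {√(3961)}

|AC| = √(3961)  (≈ 62.9365)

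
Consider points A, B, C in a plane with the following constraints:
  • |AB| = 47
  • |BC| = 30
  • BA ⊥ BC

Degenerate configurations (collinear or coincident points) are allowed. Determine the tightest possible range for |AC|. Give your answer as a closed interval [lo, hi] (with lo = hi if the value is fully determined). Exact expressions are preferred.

|AB| ∈ {47}
|BC| ∈ {30}
|AC| ∈ {√(3109)}

|AC| = √(3109)  (≈ 55.7584)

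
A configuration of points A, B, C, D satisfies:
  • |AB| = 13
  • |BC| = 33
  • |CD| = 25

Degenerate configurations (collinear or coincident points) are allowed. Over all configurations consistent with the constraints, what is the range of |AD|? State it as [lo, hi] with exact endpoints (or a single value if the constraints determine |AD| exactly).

|AD| ∈ [0, 71]  (≈ [0.0000, 71.0000])

|AB| ∈ {13}
|BC| ∈ {33}
|CD| ∈ {25}
|AC| ∈ [20, 46]
|BD| ∈ [8, 58]
|AD| ∈ [0, 71]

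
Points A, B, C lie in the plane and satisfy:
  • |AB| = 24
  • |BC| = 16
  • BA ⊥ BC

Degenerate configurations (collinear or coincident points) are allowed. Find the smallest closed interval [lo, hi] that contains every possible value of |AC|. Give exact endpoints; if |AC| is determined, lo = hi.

|AC| = 8·√(13)  (≈ 28.8444)

|AB| ∈ {24}
|BC| ∈ {16}
|AC| ∈ {8·√(13)}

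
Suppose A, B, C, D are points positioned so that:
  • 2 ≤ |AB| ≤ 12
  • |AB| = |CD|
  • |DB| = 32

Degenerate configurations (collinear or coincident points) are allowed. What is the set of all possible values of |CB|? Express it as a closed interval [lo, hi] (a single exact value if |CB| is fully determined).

|AB| ∈ [2, 12]
|BD| ∈ {32}
|CD| ∈ [2, 12]
|AD| ∈ [20, 44]
|BC| ∈ [20, 44]
|AC| ∈ [8, 56]

|CB| ∈ [20, 44]  (≈ [20.0000, 44.0000])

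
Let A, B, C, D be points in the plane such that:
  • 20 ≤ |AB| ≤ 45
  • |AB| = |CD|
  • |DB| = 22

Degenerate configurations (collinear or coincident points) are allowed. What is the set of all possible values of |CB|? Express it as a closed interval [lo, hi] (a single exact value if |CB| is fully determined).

|CB| ∈ [0, 67]  (≈ [0.0000, 67.0000])

|AB| ∈ [20, 45]
|BD| ∈ {22}
|CD| ∈ [20, 45]
|AD| ∈ [0, 67]
|BC| ∈ [0, 67]
|AC| ∈ [0, 112]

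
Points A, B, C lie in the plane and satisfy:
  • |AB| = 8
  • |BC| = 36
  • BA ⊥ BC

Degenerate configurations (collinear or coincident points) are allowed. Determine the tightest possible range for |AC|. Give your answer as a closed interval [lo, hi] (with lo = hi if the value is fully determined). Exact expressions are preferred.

|AC| = 4·√(85)  (≈ 36.8782)

|AB| ∈ {8}
|BC| ∈ {36}
|AC| ∈ {4·√(85)}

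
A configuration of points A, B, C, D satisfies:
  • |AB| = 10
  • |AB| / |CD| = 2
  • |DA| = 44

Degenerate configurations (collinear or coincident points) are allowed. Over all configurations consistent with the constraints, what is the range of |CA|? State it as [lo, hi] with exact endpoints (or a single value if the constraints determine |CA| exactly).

|CA| ∈ [39, 49]  (≈ [39.0000, 49.0000])

|AB| ∈ {10}
|AD| ∈ {44}
|CD| ∈ {5}
|BD| ∈ [34, 54]
|AC| ∈ [39, 49]
|BC| ∈ [29, 59]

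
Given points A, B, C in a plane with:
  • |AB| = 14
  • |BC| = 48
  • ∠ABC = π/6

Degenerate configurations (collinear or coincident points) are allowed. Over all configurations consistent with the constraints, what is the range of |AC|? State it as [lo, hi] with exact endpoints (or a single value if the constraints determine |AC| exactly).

|AB| ∈ {14}
|BC| ∈ {48}
|AC| ∈ {2·√(625 - 168·√(3))}

|AC| = 2·√(625 - 168·√(3))  (≈ 36.5522)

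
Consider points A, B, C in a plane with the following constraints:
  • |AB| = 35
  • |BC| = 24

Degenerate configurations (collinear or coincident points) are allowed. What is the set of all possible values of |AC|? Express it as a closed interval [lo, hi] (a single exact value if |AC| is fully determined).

|AC| ∈ [11, 59]  (≈ [11.0000, 59.0000])

|AB| ∈ {35}
|BC| ∈ {24}
|AC| ∈ [11, 59]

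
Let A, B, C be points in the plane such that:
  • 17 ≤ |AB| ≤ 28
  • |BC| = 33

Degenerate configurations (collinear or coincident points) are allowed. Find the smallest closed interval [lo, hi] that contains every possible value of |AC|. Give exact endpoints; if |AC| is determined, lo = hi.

|AB| ∈ [17, 28]
|BC| ∈ {33}
|AC| ∈ [5, 61]

|AC| ∈ [5, 61]  (≈ [5.0000, 61.0000])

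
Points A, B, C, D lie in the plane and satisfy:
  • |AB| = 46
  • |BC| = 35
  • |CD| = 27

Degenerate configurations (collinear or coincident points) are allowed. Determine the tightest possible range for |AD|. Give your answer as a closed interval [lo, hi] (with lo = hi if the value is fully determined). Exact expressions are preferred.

|AD| ∈ [0, 108]  (≈ [0.0000, 108.0000])

|AB| ∈ {46}
|BC| ∈ {35}
|CD| ∈ {27}
|AC| ∈ [11, 81]
|BD| ∈ [8, 62]
|AD| ∈ [0, 108]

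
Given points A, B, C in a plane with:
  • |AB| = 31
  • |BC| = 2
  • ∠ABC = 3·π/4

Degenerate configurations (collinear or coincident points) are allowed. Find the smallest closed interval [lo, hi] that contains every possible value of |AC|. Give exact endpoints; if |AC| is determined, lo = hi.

|AB| ∈ {31}
|BC| ∈ {2}
|AC| ∈ {√(62·√(2) + 965)}

|AC| = √(62·√(2) + 965)  (≈ 32.4450)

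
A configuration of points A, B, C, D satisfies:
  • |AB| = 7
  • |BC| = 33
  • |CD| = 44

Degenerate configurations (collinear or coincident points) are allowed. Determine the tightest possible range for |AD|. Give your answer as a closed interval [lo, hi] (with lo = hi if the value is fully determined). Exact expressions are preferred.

|AB| ∈ {7}
|BC| ∈ {33}
|CD| ∈ {44}
|AC| ∈ [26, 40]
|BD| ∈ [11, 77]
|AD| ∈ [4, 84]

|AD| ∈ [4, 84]  (≈ [4.0000, 84.0000])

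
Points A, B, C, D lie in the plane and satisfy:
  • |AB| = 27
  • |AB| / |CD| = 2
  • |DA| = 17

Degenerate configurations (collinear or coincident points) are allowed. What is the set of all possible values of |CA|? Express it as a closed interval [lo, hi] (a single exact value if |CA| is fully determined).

|AB| ∈ {27}
|AD| ∈ {17}
|CD| ∈ {27/2}
|BD| ∈ [10, 44]
|AC| ∈ [7/2, 61/2]
|BC| ∈ [0, 115/2]

|CA| ∈ [7/2, 61/2]  (≈ [3.5000, 30.5000])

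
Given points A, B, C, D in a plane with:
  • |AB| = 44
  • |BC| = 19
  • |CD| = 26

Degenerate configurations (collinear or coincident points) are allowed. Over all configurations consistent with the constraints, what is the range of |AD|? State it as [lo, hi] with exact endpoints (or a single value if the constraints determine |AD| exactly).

|AD| ∈ [0, 89]  (≈ [0.0000, 89.0000])

|AB| ∈ {44}
|BC| ∈ {19}
|CD| ∈ {26}
|AC| ∈ [25, 63]
|BD| ∈ [7, 45]
|AD| ∈ [0, 89]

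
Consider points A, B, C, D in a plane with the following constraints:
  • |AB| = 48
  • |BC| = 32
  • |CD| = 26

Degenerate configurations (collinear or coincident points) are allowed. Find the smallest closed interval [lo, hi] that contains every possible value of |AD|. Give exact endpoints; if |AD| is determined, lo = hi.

|AD| ∈ [0, 106]  (≈ [0.0000, 106.0000])

|AB| ∈ {48}
|BC| ∈ {32}
|CD| ∈ {26}
|AC| ∈ [16, 80]
|BD| ∈ [6, 58]
|AD| ∈ [0, 106]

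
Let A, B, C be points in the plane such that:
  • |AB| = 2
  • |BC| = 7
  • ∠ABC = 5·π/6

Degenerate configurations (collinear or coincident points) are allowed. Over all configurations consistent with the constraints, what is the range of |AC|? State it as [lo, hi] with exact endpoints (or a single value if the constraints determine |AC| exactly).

|AC| = √(14·√(3) + 53)  (≈ 8.7891)

|AB| ∈ {2}
|BC| ∈ {7}
|AC| ∈ {√(14·√(3) + 53)}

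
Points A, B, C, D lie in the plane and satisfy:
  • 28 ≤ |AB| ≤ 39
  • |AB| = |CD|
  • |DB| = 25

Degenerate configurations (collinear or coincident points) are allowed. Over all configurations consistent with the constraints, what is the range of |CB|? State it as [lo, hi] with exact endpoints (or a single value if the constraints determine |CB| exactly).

|AB| ∈ [28, 39]
|BD| ∈ {25}
|CD| ∈ [28, 39]
|AD| ∈ [3, 64]
|BC| ∈ [3, 64]
|AC| ∈ [0, 103]

|CB| ∈ [3, 64]  (≈ [3.0000, 64.0000])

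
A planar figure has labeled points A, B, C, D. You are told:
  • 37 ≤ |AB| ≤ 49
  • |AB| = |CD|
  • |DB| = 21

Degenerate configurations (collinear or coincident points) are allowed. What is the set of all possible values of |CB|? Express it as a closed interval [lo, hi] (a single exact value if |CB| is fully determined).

|AB| ∈ [37, 49]
|BD| ∈ {21}
|CD| ∈ [37, 49]
|AD| ∈ [16, 70]
|BC| ∈ [16, 70]
|AC| ∈ [0, 119]

|CB| ∈ [16, 70]  (≈ [16.0000, 70.0000])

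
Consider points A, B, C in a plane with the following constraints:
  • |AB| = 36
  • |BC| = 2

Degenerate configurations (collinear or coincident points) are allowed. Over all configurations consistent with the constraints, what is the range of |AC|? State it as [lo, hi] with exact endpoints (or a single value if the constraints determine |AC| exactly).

|AB| ∈ {36}
|BC| ∈ {2}
|AC| ∈ [34, 38]

|AC| ∈ [34, 38]  (≈ [34.0000, 38.0000])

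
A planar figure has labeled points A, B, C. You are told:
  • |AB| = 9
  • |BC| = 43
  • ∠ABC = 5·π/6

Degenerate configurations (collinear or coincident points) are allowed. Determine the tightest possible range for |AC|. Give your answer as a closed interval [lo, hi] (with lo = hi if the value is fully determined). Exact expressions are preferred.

|AC| = √(387·√(3) + 1930)  (≈ 50.9932)

|AB| ∈ {9}
|BC| ∈ {43}
|AC| ∈ {√(387·√(3) + 1930)}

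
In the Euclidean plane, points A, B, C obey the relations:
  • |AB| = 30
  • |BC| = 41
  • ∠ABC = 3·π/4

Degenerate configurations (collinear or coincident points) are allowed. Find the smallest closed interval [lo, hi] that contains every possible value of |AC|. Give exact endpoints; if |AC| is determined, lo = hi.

|AC| = √(1230·√(2) + 2581)  (≈ 65.7304)

|AB| ∈ {30}
|BC| ∈ {41}
|AC| ∈ {√(1230·√(2) + 2581)}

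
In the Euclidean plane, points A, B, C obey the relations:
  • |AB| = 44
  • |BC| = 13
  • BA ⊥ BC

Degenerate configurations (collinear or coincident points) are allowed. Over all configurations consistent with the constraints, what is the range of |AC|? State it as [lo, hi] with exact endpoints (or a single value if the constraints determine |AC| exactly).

|AC| = √(2105)  (≈ 45.8803)

|AB| ∈ {44}
|BC| ∈ {13}
|AC| ∈ {√(2105)}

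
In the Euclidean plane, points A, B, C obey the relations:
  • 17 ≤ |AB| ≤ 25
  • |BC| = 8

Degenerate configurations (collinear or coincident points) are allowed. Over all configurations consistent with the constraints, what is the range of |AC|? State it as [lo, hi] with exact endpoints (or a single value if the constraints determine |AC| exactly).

|AC| ∈ [9, 33]  (≈ [9.0000, 33.0000])

|AB| ∈ [17, 25]
|BC| ∈ {8}
|AC| ∈ [9, 33]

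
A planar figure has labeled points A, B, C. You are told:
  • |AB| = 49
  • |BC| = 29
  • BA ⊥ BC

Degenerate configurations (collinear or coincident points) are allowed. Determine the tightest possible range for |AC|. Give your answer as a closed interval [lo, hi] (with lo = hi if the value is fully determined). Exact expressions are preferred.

|AB| ∈ {49}
|BC| ∈ {29}
|AC| ∈ {√(3242)}

|AC| = √(3242)  (≈ 56.9386)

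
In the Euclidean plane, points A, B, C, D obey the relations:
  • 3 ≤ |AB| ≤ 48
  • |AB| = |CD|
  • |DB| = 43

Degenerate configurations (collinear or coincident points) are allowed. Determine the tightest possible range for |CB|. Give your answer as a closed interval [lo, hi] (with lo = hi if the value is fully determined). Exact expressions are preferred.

|AB| ∈ [3, 48]
|BD| ∈ {43}
|CD| ∈ [3, 48]
|AD| ∈ [0, 91]
|BC| ∈ [0, 91]
|AC| ∈ [0, 139]

|CB| ∈ [0, 91]  (≈ [0.0000, 91.0000])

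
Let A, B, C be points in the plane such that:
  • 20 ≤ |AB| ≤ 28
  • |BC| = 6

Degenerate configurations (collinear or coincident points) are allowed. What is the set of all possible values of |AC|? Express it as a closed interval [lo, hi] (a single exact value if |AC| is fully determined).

|AB| ∈ [20, 28]
|BC| ∈ {6}
|AC| ∈ [14, 34]

|AC| ∈ [14, 34]  (≈ [14.0000, 34.0000])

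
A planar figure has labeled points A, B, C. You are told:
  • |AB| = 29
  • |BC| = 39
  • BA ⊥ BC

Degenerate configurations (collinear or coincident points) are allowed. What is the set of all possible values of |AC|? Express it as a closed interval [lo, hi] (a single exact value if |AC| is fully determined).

|AB| ∈ {29}
|BC| ∈ {39}
|AC| ∈ {√(2362)}

|AC| = √(2362)  (≈ 48.6004)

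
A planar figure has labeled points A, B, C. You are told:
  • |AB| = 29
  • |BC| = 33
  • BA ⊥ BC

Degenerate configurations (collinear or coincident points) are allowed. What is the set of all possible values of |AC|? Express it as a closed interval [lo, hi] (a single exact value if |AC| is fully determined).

|AB| ∈ {29}
|BC| ∈ {33}
|AC| ∈ {√(1930)}

|AC| = √(1930)  (≈ 43.9318)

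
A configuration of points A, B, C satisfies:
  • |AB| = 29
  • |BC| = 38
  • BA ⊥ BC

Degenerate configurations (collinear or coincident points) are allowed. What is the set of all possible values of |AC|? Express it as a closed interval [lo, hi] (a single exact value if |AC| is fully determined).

|AB| ∈ {29}
|BC| ∈ {38}
|AC| ∈ {√(2285)}

|AC| = √(2285)  (≈ 47.8017)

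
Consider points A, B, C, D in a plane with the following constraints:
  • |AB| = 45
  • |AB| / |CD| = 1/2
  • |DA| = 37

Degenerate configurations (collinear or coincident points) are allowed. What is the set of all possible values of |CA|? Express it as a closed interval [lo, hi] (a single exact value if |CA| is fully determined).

|AB| ∈ {45}
|AD| ∈ {37}
|CD| ∈ {90}
|BD| ∈ [8, 82]
|AC| ∈ [53, 127]
|BC| ∈ [8, 172]

|CA| ∈ [53, 127]  (≈ [53.0000, 127.0000])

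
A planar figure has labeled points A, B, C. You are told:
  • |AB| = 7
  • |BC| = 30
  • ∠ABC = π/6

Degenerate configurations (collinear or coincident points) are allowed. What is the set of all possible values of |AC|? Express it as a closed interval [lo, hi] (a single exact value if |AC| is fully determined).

|AC| = √(949 - 210·√(3))  (≈ 24.1923)

|AB| ∈ {7}
|BC| ∈ {30}
|AC| ∈ {√(949 - 210·√(3))}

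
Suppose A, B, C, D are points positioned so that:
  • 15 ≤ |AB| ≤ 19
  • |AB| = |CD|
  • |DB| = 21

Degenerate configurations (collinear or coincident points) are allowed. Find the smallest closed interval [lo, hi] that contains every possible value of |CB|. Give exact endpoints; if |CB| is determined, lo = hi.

|AB| ∈ [15, 19]
|BD| ∈ {21}
|CD| ∈ [15, 19]
|AD| ∈ [2, 40]
|BC| ∈ [2, 40]
|AC| ∈ [0, 59]

|CB| ∈ [2, 40]  (≈ [2.0000, 40.0000])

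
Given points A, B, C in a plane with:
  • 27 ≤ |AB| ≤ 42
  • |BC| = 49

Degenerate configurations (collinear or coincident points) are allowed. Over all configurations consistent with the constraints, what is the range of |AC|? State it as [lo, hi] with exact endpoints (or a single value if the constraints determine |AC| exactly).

|AB| ∈ [27, 42]
|BC| ∈ {49}
|AC| ∈ [7, 91]

|AC| ∈ [7, 91]  (≈ [7.0000, 91.0000])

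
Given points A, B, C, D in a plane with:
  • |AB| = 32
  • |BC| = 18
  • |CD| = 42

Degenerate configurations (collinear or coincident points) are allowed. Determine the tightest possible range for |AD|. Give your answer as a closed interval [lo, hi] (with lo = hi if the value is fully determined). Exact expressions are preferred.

|AB| ∈ {32}
|BC| ∈ {18}
|CD| ∈ {42}
|AC| ∈ [14, 50]
|BD| ∈ [24, 60]
|AD| ∈ [0, 92]

|AD| ∈ [0, 92]  (≈ [0.0000, 92.0000])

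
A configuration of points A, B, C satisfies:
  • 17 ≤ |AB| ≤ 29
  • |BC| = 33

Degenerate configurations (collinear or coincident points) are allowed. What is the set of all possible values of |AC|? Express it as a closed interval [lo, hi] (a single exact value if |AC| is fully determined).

|AC| ∈ [4, 62]  (≈ [4.0000, 62.0000])

|AB| ∈ [17, 29]
|BC| ∈ {33}
|AC| ∈ [4, 62]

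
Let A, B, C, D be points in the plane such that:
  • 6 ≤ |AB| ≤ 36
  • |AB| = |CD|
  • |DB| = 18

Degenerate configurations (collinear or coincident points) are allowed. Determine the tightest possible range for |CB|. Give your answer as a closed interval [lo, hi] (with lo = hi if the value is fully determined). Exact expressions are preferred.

|CB| ∈ [0, 54]  (≈ [0.0000, 54.0000])

|AB| ∈ [6, 36]
|BD| ∈ {18}
|CD| ∈ [6, 36]
|AD| ∈ [0, 54]
|BC| ∈ [0, 54]
|AC| ∈ [0, 90]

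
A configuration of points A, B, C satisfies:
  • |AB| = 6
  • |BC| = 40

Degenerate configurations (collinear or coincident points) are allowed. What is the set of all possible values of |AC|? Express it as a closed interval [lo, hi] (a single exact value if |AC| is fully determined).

|AC| ∈ [34, 46]  (≈ [34.0000, 46.0000])

|AB| ∈ {6}
|BC| ∈ {40}
|AC| ∈ [34, 46]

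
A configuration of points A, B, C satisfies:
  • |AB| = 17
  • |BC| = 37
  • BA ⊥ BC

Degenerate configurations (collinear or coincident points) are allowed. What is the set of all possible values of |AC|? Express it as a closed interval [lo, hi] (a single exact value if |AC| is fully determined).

|AB| ∈ {17}
|BC| ∈ {37}
|AC| ∈ {√(1658)}

|AC| = √(1658)  (≈ 40.7185)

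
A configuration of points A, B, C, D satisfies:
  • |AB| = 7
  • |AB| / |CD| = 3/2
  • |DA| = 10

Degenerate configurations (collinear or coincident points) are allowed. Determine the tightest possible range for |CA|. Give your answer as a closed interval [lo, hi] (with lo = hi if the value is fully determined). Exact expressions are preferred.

|AB| ∈ {7}
|AD| ∈ {10}
|CD| ∈ {14/3}
|BD| ∈ [3, 17]
|AC| ∈ [16/3, 44/3]
|BC| ∈ [0, 65/3]

|CA| ∈ [16/3, 44/3]  (≈ [5.3333, 14.6667])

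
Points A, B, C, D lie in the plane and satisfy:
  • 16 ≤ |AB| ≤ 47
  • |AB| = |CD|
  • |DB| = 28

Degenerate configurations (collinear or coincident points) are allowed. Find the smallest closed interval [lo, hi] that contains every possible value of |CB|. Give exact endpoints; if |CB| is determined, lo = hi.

|AB| ∈ [16, 47]
|BD| ∈ {28}
|CD| ∈ [16, 47]
|AD| ∈ [0, 75]
|BC| ∈ [0, 75]
|AC| ∈ [0, 122]

|CB| ∈ [0, 75]  (≈ [0.0000, 75.0000])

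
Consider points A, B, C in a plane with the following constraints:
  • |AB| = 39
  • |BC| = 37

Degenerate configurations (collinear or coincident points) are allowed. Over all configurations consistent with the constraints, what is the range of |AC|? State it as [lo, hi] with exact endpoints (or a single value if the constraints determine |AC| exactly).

|AC| ∈ [2, 76]  (≈ [2.0000, 76.0000])

|AB| ∈ {39}
|BC| ∈ {37}
|AC| ∈ [2, 76]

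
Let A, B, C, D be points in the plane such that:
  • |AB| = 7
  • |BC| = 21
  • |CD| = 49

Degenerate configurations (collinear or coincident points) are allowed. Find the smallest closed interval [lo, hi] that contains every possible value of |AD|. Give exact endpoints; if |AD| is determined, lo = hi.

|AD| ∈ [21, 77]  (≈ [21.0000, 77.0000])

|AB| ∈ {7}
|BC| ∈ {21}
|CD| ∈ {49}
|AC| ∈ [14, 28]
|BD| ∈ [28, 70]
|AD| ∈ [21, 77]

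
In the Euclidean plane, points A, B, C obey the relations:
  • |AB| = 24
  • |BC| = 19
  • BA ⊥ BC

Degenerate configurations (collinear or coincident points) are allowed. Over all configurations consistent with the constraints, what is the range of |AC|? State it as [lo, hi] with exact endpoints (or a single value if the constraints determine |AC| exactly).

|AB| ∈ {24}
|BC| ∈ {19}
|AC| ∈ {√(937)}

|AC| = √(937)  (≈ 30.6105)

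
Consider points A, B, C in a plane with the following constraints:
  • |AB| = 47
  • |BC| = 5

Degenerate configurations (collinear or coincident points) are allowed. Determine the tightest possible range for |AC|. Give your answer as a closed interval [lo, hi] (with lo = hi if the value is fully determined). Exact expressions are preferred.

|AB| ∈ {47}
|BC| ∈ {5}
|AC| ∈ [42, 52]

|AC| ∈ [42, 52]  (≈ [42.0000, 52.0000])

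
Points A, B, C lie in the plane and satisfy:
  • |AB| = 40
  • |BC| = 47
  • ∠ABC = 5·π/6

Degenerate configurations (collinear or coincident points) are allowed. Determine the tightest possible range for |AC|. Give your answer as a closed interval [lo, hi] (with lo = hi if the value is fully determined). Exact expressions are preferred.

|AB| ∈ {40}
|BC| ∈ {47}
|AC| ∈ {√(1880·√(3) + 3809)}

|AC| = √(1880·√(3) + 3809)  (≈ 84.0551)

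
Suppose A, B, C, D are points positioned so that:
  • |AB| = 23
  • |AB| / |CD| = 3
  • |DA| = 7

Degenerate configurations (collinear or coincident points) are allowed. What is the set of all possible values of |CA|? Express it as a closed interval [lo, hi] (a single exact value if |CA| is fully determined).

|AB| ∈ {23}
|AD| ∈ {7}
|CD| ∈ {23/3}
|BD| ∈ [16, 30]
|AC| ∈ [2/3, 44/3]
|BC| ∈ [25/3, 113/3]

|CA| ∈ [2/3, 44/3]  (≈ [0.6667, 14.6667])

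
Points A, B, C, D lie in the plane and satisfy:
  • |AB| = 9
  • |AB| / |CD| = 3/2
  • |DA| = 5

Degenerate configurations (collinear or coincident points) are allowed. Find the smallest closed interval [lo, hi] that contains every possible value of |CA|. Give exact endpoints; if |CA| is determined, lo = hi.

|AB| ∈ {9}
|AD| ∈ {5}
|CD| ∈ {6}
|BD| ∈ [4, 14]
|AC| ∈ [1, 11]
|BC| ∈ [0, 20]

|CA| ∈ [1, 11]  (≈ [1.0000, 11.0000])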